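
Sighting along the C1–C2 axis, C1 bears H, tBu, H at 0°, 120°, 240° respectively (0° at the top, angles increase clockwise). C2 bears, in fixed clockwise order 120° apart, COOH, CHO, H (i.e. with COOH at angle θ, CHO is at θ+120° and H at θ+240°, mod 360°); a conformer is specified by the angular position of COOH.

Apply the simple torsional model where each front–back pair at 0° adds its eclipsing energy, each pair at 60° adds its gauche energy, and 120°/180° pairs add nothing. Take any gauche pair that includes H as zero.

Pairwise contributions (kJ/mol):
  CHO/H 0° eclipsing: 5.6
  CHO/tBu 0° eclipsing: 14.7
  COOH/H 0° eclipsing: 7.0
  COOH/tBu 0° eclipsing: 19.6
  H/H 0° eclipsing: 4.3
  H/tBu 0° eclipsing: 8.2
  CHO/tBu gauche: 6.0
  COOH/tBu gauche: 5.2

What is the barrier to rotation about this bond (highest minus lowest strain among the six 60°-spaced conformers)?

24.3 kJ/mol

COOH at 0° is eclipsed. H at 0° is eclipsed with COOH at 0° (7.0); tBu at 120° is eclipsed with CHO at 120° (14.7); H at 240° is eclipsed with H at 240° (4.3). Total 26.0 kJ/mol.
COOH at 60° is staggered. tBu at 120° is gauche with COOH at 60° (5.2); tBu at 120° is gauche with CHO at 180° (6.0). Total 11.2 kJ/mol.
COOH at 120° is eclipsed. H at 0° is eclipsed with H at 0° (4.3); tBu at 120° is eclipsed with COOH at 120° (19.6); H at 240° is eclipsed with CHO at 240° (5.6). Total 29.5 kJ/mol.
COOH at 180° is staggered. tBu at 120° is gauche with COOH at 180° (5.2). Total 5.2 kJ/mol.
COOH at 240° is eclipsed. H at 0° is eclipsed with CHO at 0° (5.6); tBu at 120° is eclipsed with H at 120° (8.2); H at 240° is eclipsed with COOH at 240° (7.0). Total 20.8 kJ/mol.
COOH at 300° is staggered. tBu at 120° is gauche with CHO at 60° (6.0). Total 6.0 kJ/mol.
Max at 120° (29.5 kJ/mol), min at 180° (5.2 kJ/mol); barrier = 24.3 kJ/mol.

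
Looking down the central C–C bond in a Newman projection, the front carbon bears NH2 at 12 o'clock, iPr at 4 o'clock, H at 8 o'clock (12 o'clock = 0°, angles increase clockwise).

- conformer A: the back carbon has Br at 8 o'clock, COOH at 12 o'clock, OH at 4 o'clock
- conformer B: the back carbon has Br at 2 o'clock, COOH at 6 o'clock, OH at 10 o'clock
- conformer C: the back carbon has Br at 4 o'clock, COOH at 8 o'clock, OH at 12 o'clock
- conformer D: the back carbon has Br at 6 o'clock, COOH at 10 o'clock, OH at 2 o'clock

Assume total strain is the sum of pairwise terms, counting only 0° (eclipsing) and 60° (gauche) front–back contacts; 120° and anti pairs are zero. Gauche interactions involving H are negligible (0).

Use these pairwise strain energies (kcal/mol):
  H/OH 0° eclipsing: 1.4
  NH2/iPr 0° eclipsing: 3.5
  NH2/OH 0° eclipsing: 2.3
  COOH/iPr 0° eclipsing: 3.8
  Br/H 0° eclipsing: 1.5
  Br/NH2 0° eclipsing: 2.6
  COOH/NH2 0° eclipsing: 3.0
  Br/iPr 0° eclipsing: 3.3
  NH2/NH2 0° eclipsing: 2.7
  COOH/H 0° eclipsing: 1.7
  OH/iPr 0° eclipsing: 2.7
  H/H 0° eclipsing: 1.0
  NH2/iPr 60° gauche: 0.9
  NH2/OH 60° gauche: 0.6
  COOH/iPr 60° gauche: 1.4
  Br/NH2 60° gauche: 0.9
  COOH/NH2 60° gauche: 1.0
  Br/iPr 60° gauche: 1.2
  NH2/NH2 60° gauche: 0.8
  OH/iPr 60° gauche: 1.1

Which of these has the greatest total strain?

C

A (eclipsed): NH2–COOH eclipsed, iPr–OH eclipsed, H–Br eclipsed; 3.0 + 2.7 + 1.5 = 7.2 kcal/mol.
B (staggered): NH2–Br gauche, NH2–OH gauche, iPr–Br gauche, iPr–COOH gauche; 0.9 + 0.6 + 1.2 + 1.4 = 4.1 kcal/mol.
C (eclipsed): NH2–OH eclipsed, iPr–Br eclipsed, H–COOH eclipsed; 2.3 + 3.3 + 1.7 = 7.3 kcal/mol.
D (staggered): NH2–COOH gauche, NH2–OH gauche, iPr–Br gauche, iPr–OH gauche; 1.0 + 0.6 + 1.2 + 1.1 = 3.9 kcal/mol.
C has the highest total (7.3 kcal/mol).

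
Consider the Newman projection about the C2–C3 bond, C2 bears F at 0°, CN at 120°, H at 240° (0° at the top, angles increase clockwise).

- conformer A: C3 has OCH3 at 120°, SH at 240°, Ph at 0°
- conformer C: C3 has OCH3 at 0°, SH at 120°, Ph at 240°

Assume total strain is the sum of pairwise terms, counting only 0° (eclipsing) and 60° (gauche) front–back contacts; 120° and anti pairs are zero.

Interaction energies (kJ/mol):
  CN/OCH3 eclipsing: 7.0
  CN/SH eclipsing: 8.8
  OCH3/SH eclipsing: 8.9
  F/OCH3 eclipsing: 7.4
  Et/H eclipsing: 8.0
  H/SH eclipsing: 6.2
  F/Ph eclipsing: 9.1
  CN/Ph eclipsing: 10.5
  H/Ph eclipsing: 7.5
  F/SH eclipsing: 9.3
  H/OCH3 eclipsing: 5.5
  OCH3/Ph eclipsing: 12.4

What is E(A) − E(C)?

A is eclipsed. F at 0° is eclipsed with Ph at 0° (9.1); CN at 120° is eclipsed with OCH3 at 120° (7.0); H at 240° is eclipsed with SH at 240° (6.2). Total 22.3 kJ/mol.
C is eclipsed. F at 0° is eclipsed with OCH3 at 0° (7.4); CN at 120° is eclipsed with SH at 120° (8.8); H at 240° is eclipsed with Ph at 240° (7.5). Total 23.7 kJ/mol.
E(A) − E(C) = 22.3 − 23.7 = -1.4 kJ/mol.

-1.4 kJ/mol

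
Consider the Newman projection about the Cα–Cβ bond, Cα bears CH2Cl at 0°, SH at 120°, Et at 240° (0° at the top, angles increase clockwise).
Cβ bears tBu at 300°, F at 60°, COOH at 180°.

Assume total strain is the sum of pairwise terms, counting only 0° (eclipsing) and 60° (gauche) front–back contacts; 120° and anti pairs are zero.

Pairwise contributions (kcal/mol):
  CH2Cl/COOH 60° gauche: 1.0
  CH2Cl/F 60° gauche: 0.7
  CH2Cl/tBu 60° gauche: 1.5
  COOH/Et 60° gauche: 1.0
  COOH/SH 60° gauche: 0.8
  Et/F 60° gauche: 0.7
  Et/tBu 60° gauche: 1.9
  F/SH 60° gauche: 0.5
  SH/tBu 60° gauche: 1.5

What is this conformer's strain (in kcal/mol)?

6.4 kcal/mol

This conformer (staggered): CH2Cl(0°)/tBu(300°) gauche 1.5; CH2Cl(0°)/F(60°) gauche 0.7; SH(120°)/F(60°) gauche 0.5; SH(120°)/COOH(180°) gauche 0.8; Et(240°)/tBu(300°) gauche 1.9; Et(240°)/COOH(180°) gauche 1.0 → 6.4 kcal/mol.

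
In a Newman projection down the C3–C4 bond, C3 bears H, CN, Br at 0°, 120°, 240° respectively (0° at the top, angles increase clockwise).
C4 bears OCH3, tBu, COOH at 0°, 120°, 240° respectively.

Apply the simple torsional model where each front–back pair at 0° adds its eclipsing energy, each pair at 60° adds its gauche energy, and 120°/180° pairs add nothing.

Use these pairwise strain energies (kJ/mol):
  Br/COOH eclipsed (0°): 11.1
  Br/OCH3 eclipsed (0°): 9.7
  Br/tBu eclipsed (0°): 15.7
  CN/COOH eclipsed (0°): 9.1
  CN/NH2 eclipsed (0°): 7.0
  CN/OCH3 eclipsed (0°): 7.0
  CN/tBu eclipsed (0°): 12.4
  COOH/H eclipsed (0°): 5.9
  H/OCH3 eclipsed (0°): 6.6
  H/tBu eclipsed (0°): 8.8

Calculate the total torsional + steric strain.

30.1 kJ/mol

This conformer (eclipsed): H–OCH3 eclipsed, CN–tBu eclipsed, Br–COOH eclipsed; 6.6 + 12.4 + 11.1 = 30.1 kJ/mol.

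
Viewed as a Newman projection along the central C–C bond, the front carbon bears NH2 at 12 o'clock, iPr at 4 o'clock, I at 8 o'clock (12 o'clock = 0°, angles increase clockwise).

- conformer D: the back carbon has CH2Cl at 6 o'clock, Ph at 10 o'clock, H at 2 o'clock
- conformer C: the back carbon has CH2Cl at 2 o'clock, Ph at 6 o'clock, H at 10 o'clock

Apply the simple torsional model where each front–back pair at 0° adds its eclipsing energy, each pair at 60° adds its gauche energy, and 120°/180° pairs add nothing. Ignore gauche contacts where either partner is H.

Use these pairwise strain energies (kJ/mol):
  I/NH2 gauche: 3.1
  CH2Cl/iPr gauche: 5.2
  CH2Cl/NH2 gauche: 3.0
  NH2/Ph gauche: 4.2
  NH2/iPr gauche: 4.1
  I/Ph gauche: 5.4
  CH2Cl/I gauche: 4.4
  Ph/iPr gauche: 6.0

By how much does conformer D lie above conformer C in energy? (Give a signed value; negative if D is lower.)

D is staggered. NH2 at 0° is gauche with Ph at 300° (4.2); iPr at 120° is gauche with CH2Cl at 180° (5.2); I at 240° is gauche with CH2Cl at 180° (4.4); I at 240° is gauche with Ph at 300° (5.4). Total 19.2 kJ/mol.
C is staggered. NH2 at 0° is gauche with CH2Cl at 60° (3.0); iPr at 120° is gauche with CH2Cl at 60° (5.2); iPr at 120° is gauche with Ph at 180° (6.0); I at 240° is gauche with Ph at 180° (5.4). Total 19.6 kJ/mol.
E(D) − E(C) = 19.2 − 19.6 = -0.4 kJ/mol.

-0.4 kJ/mol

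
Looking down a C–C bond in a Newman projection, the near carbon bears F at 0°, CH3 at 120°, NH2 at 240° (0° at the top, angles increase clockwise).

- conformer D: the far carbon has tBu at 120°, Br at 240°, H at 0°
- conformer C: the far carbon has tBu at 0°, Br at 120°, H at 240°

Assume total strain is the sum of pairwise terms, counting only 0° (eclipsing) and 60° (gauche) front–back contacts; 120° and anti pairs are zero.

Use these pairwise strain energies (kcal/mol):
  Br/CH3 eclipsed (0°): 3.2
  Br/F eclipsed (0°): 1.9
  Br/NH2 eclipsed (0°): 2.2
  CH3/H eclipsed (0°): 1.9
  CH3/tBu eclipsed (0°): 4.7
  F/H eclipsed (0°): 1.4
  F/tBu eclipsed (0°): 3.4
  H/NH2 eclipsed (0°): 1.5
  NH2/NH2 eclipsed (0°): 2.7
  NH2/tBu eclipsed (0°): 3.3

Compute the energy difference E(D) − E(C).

+0.2 kcal/mol

D (eclipsed): F(0°)/H(0°) eclipsed 1.4; CH3(120°)/tBu(120°) eclipsed 4.7; NH2(240°)/Br(240°) eclipsed 2.2 → 8.3 kcal/mol.
C (eclipsed): F(0°)/tBu(0°) eclipsed 3.4; CH3(120°)/Br(120°) eclipsed 3.2; NH2(240°)/H(240°) eclipsed 1.5 → 8.1 kcal/mol.
E(D) − E(C) = 8.3 − 8.1 = +0.2 kcal/mol.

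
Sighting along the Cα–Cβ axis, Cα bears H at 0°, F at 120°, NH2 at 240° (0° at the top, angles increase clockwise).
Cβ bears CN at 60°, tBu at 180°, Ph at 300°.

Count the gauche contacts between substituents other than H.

Non-H gauche pairs: F(120°)/CN(60°); F(120°)/tBu(180°); NH2(240°)/tBu(180°); NH2(240°)/Ph(300°) — 4 interactions.

4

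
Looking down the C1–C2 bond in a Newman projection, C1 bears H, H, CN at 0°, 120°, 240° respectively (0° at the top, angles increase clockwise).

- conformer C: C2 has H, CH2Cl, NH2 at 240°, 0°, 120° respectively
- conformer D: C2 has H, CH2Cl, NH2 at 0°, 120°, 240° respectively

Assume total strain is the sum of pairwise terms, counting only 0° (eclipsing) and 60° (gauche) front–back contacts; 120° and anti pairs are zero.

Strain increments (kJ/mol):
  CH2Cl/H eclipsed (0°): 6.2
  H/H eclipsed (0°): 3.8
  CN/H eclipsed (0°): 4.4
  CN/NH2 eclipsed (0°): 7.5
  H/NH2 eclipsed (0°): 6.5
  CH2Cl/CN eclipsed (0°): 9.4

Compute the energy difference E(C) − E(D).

C (eclipsed): H(0°)/CH2Cl(0°) eclipsed 6.2; H(120°)/NH2(120°) eclipsed 6.5; CN(240°)/H(240°) eclipsed 4.4 → 17.1 kJ/mol.
D (eclipsed): H(0°)/H(0°) eclipsed 3.8; H(120°)/CH2Cl(120°) eclipsed 6.2; CN(240°)/NH2(240°) eclipsed 7.5 → 17.5 kJ/mol.
E(C) − E(D) = 17.1 − 17.5 = -0.4 kJ/mol.

-0.4 kJ/mol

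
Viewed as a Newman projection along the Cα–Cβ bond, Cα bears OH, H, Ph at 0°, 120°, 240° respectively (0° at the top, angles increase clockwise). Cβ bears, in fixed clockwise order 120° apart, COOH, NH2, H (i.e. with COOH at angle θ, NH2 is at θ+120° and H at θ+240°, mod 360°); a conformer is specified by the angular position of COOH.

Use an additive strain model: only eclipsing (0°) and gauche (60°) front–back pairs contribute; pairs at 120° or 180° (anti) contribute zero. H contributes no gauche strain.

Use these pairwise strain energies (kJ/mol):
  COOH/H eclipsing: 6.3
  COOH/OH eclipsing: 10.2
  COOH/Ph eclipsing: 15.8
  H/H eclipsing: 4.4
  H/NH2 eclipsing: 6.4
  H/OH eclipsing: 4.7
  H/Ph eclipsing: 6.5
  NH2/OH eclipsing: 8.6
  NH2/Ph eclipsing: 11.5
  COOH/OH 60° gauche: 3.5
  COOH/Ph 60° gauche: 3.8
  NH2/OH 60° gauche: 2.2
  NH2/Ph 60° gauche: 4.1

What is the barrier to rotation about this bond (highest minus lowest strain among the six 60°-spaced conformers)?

COOH at 0° is eclipsed. OH at 0° is eclipsed with COOH at 0° (10.2); H at 120° is eclipsed with NH2 at 120° (6.4); Ph at 240° is eclipsed with H at 240° (6.5). Total 23.1 kJ/mol.
COOH at 60° is staggered. OH at 0° is gauche with COOH at 60° (3.5); Ph at 240° is gauche with NH2 at 180° (4.1). Total 7.6 kJ/mol.
COOH at 120° is eclipsed. OH at 0° is eclipsed with H at 0° (4.7); H at 120° is eclipsed with COOH at 120° (6.3); Ph at 240° is eclipsed with NH2 at 240° (11.5). Total 22.5 kJ/mol.
COOH at 180° is staggered. OH at 0° is gauche with NH2 at 300° (2.2); Ph at 240° is gauche with COOH at 180° (3.8); Ph at 240° is gauche with NH2 at 300° (4.1). Total 10.1 kJ/mol.
COOH at 240° is eclipsed. OH at 0° is eclipsed with NH2 at 0° (8.6); H at 120° is eclipsed with H at 120° (4.4); Ph at 240° is eclipsed with COOH at 240° (15.8). Total 28.8 kJ/mol.
COOH at 300° is staggered. OH at 0° is gauche with COOH at 300° (3.5); OH at 0° is gauche with NH2 at 60° (2.2); Ph at 240° is gauche with COOH at 300° (3.8). Total 9.5 kJ/mol.
Max at 240° (28.8 kJ/mol), min at 60° (7.6 kJ/mol); barrier = 21.2 kJ/mol.

21.2 kJ/mol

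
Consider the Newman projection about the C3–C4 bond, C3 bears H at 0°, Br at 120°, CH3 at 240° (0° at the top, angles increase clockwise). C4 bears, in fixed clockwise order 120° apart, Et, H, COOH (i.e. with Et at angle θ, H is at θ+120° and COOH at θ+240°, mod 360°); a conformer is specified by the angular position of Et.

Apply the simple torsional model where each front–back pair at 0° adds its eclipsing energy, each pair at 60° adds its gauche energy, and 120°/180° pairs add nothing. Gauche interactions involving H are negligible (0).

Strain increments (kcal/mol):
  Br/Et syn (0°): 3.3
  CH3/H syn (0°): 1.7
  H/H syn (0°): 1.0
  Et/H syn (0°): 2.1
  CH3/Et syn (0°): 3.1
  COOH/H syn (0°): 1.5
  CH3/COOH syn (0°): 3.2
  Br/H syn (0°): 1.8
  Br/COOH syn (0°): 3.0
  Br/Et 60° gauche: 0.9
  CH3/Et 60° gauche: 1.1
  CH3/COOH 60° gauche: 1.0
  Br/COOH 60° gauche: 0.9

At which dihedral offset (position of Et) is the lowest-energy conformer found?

Et at 0° (eclipsed): H–Et eclipsed, Br–H eclipsed, CH3–COOH eclipsed; 2.1 + 1.8 + 3.2 = 7.1 kcal/mol.
Et at 60° (staggered): Br–Et gauche, CH3–COOH gauche; 0.9 + 1.0 = 1.9 kcal/mol.
Et at 120° (eclipsed): H–COOH eclipsed, Br–Et eclipsed, CH3–H eclipsed; 1.5 + 3.3 + 1.7 = 6.5 kcal/mol.
Et at 180° (staggered): Br–Et gauche, Br–COOH gauche, CH3–Et gauche; 0.9 + 0.9 + 1.1 = 2.9 kcal/mol.
Et at 240° (eclipsed): H–H eclipsed, Br–COOH eclipsed, CH3–Et eclipsed; 1.0 + 3.0 + 3.1 = 7.1 kcal/mol.
Et at 300° (staggered): Br–COOH gauche, CH3–Et gauche, CH3–COOH gauche; 0.9 + 1.1 + 1.0 = 3.0 kcal/mol.
The minimum (1.9 kcal/mol) occurs with Et at 60°.

60°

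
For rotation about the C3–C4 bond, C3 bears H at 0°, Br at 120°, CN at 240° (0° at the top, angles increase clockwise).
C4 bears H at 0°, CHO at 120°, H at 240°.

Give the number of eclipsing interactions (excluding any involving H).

1

Non-H eclipsing pairs: Br(120°)/CHO(120°) — 1 interaction.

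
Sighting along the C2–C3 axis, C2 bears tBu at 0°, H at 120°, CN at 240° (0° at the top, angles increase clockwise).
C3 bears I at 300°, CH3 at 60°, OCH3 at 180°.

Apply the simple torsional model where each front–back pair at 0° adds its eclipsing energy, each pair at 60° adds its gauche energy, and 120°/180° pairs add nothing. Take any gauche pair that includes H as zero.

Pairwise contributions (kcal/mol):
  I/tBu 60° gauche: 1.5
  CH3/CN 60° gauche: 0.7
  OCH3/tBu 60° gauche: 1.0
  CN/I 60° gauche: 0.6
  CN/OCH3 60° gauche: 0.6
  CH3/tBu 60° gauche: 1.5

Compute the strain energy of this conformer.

4.2 kcal/mol

This conformer (staggered): tBu(0°)/I(300°) gauche 1.5; tBu(0°)/CH3(60°) gauche 1.5; CN(240°)/I(300°) gauche 0.6; CN(240°)/OCH3(180°) gauche 0.6 → 4.2 kcal/mol.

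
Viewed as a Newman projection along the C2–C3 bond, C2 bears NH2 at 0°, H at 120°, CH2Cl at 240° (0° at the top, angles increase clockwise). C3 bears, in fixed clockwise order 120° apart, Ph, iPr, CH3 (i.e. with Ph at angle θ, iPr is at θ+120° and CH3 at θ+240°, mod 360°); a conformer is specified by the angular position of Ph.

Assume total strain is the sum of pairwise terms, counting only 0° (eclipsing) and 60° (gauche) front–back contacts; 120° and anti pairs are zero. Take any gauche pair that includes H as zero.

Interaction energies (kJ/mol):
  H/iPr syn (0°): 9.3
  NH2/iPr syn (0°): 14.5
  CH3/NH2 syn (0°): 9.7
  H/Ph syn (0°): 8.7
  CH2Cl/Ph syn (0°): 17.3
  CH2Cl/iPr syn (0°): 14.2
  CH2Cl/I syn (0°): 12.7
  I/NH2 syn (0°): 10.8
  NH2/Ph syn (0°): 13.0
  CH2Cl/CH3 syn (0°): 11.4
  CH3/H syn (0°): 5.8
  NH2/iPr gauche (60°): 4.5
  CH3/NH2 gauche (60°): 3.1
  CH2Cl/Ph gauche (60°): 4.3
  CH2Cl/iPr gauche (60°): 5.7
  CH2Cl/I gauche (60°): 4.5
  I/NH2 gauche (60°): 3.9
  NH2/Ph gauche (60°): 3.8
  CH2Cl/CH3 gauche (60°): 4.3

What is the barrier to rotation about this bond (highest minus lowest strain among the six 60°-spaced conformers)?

Ph at 0° is eclipsed. NH2 at 0° is eclipsed with Ph at 0° (13.0); H at 120° is eclipsed with iPr at 120° (9.3); CH2Cl at 240° is eclipsed with CH3 at 240° (11.4). Total 33.7 kJ/mol.
Ph at 60° is staggered. NH2 at 0° is gauche with Ph at 60° (3.8); NH2 at 0° is gauche with CH3 at 300° (3.1); CH2Cl at 240° is gauche with iPr at 180° (5.7); CH2Cl at 240° is gauche with CH3 at 300° (4.3). Total 16.9 kJ/mol.
Ph at 120° is eclipsed. NH2 at 0° is eclipsed with CH3 at 0° (9.7); H at 120° is eclipsed with Ph at 120° (8.7); CH2Cl at 240° is eclipsed with iPr at 240° (14.2). Total 32.6 kJ/mol.
Ph at 180° is staggered. NH2 at 0° is gauche with iPr at 300° (4.5); NH2 at 0° is gauche with CH3 at 60° (3.1); CH2Cl at 240° is gauche with Ph at 180° (4.3); CH2Cl at 240° is gauche with iPr at 300° (5.7). Total 17.6 kJ/mol.
Ph at 240° is eclipsed. NH2 at 0° is eclipsed with iPr at 0° (14.5); H at 120° is eclipsed with CH3 at 120° (5.8); CH2Cl at 240° is eclipsed with Ph at 240° (17.3). Total 37.6 kJ/mol.
Ph at 300° is staggered. NH2 at 0° is gauche with Ph at 300° (3.8); NH2 at 0° is gauche with iPr at 60° (4.5); CH2Cl at 240° is gauche with Ph at 300° (4.3); CH2Cl at 240° is gauche with CH3 at 180° (4.3). Total 16.9 kJ/mol.
Max at 240° (37.6 kJ/mol), min at 60° (16.9 kJ/mol); barrier = 20.7 kJ/mol.

20.7 kJ/mol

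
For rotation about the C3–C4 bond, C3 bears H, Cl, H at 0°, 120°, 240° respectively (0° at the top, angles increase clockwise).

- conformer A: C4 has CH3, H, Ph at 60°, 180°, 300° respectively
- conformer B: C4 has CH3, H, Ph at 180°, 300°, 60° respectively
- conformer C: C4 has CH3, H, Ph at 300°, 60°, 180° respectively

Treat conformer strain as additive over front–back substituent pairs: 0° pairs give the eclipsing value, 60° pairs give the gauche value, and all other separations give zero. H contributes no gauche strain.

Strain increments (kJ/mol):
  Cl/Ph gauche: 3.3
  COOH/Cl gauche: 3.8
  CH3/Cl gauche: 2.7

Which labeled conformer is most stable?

A

A (staggered): Cl(120°)/CH3(60°) gauche 2.7 → 2.7 kJ/mol.
B (staggered): Cl(120°)/CH3(180°) gauche 2.7; Cl(120°)/Ph(60°) gauche 3.3 → 6.0 kJ/mol.
C (staggered): Cl(120°)/Ph(180°) gauche 3.3 → 3.3 kJ/mol.
A has the lowest total (2.7 kJ/mol).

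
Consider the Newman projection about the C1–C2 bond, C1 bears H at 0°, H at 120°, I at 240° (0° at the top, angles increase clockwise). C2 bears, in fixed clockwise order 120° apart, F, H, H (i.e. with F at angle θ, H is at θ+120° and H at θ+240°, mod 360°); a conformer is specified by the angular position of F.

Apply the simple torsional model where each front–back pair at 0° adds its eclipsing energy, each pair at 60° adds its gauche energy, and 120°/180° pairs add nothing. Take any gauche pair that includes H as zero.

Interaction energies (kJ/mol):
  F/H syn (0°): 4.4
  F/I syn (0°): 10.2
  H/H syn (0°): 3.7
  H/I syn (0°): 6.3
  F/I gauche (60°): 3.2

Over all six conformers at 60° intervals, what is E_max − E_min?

F at 0° (eclipsed): H–F eclipsed, H–H eclipsed, I–H eclipsed; 4.4 + 3.7 + 6.3 = 14.4 kJ/mol.
F at 60° (staggered): no non-H gauche contacts → 0.0 kJ/mol.
F at 120° (eclipsed): H–H eclipsed, H–F eclipsed, I–H eclipsed; 3.7 + 4.4 + 6.3 = 14.4 kJ/mol.
F at 180° (staggered): I–F gauche; 3.2 = 3.2 kJ/mol.
F at 240° (eclipsed): H–H eclipsed, H–H eclipsed, I–F eclipsed; 3.7 + 3.7 + 10.2 = 17.6 kJ/mol.
F at 300° (staggered): I–F gauche; 3.2 = 3.2 kJ/mol.
Max at 240° (17.6 kJ/mol), min at 60° (0.0 kJ/mol); barrier = 17.6 kJ/mol.

17.6 kJ/mol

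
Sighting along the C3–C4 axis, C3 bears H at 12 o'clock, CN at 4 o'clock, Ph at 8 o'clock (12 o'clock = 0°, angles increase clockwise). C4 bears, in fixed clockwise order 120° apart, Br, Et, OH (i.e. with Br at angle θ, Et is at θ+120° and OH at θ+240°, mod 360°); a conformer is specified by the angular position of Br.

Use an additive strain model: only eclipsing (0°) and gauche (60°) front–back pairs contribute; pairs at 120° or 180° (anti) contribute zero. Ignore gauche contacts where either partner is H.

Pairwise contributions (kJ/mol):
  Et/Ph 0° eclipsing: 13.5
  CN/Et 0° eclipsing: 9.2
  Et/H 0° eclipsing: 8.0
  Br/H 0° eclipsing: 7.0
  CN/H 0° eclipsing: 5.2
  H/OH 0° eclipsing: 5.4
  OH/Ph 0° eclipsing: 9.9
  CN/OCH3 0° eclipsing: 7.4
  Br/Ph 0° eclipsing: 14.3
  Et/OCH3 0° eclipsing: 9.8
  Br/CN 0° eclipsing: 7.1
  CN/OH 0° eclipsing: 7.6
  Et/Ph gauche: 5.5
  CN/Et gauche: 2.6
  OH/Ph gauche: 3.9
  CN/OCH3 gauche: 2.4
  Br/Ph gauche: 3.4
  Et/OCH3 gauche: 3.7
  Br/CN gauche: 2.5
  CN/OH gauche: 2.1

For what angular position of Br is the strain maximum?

Br at 0° (eclipsed): H–Br eclipsed, CN–Et eclipsed, Ph–OH eclipsed; 7.0 + 9.2 + 9.9 = 26.1 kJ/mol.
Br at 60° (staggered): CN–Br gauche, CN–Et gauche, Ph–Et gauche, Ph–OH gauche; 2.5 + 2.6 + 5.5 + 3.9 = 14.5 kJ/mol.
Br at 120° (eclipsed): H–OH eclipsed, CN–Br eclipsed, Ph–Et eclipsed; 5.4 + 7.1 + 13.5 = 26.0 kJ/mol.
Br at 180° (staggered): CN–Br gauche, CN–OH gauche, Ph–Br gauche, Ph–Et gauche; 2.5 + 2.1 + 3.4 + 5.5 = 13.5 kJ/mol.
Br at 240° (eclipsed): H–Et eclipsed, CN–OH eclipsed, Ph–Br eclipsed; 8.0 + 7.6 + 14.3 = 29.9 kJ/mol.
Br at 300° (staggered): CN–Et gauche, CN–OH gauche, Ph–Br gauche, Ph–OH gauche; 2.6 + 2.1 + 3.4 + 3.9 = 12.0 kJ/mol.
The maximum (29.9 kJ/mol) occurs with Br at 240°.

240°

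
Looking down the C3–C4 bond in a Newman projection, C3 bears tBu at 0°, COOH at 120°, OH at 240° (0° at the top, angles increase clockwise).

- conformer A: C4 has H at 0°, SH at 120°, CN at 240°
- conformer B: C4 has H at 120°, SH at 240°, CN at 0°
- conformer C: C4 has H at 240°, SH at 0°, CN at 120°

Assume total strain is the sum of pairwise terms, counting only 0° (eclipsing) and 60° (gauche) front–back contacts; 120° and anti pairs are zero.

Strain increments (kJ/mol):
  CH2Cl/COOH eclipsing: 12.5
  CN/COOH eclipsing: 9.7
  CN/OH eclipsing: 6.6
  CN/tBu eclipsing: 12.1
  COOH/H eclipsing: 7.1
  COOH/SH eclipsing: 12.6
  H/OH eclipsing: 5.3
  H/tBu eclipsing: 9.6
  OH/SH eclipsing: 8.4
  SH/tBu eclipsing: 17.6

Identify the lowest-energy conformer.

B

A (eclipsed): tBu–H eclipsed, COOH–SH eclipsed, OH–CN eclipsed; 9.6 + 12.6 + 6.6 = 28.8 kJ/mol.
B (eclipsed): tBu–CN eclipsed, COOH–H eclipsed, OH–SH eclipsed; 12.1 + 7.1 + 8.4 = 27.6 kJ/mol.
C (eclipsed): tBu–SH eclipsed, COOH–CN eclipsed, OH–H eclipsed; 17.6 + 9.7 + 5.3 = 32.6 kJ/mol.
B has the lowest total (27.6 kJ/mol).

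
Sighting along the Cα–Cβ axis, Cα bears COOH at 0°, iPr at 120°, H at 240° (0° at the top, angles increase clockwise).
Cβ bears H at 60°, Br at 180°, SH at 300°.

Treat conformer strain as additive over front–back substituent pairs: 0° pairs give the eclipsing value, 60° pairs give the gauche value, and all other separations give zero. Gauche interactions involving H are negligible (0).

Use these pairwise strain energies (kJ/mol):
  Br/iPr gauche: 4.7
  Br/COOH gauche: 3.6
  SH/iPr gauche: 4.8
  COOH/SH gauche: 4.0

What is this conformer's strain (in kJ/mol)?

This conformer is staggered. COOH at 0° is gauche with SH at 300° (4.0); iPr at 120° is gauche with Br at 180° (4.7). Total 8.7 kJ/mol.

8.7 kJ/mol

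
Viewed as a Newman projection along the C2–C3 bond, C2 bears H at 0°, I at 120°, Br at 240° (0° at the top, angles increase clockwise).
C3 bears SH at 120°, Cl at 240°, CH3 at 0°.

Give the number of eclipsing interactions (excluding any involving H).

Non-H eclipsing pairs: I(120°)/SH(120°); Br(240°)/Cl(240°) — 2 interactions.

2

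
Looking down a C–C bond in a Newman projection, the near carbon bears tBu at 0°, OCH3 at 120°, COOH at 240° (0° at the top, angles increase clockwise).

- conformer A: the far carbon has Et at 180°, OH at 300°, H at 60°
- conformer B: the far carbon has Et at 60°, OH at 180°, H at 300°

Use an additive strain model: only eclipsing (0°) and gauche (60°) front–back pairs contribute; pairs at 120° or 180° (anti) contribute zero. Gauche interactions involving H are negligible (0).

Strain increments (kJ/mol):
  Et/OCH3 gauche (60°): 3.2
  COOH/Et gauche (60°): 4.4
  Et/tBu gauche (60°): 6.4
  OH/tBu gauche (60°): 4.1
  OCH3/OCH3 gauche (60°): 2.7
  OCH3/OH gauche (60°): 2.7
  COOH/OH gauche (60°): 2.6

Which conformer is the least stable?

A (staggered): tBu–OH gauche, OCH3–Et gauche, COOH–Et gauche, COOH–OH gauche; 4.1 + 3.2 + 4.4 + 2.6 = 14.3 kJ/mol.
B (staggered): tBu–Et gauche, OCH3–Et gauche, OCH3–OH gauche, COOH–OH gauche; 6.4 + 3.2 + 2.7 + 2.6 = 14.9 kJ/mol.
B has the highest total (14.9 kJ/mol).

B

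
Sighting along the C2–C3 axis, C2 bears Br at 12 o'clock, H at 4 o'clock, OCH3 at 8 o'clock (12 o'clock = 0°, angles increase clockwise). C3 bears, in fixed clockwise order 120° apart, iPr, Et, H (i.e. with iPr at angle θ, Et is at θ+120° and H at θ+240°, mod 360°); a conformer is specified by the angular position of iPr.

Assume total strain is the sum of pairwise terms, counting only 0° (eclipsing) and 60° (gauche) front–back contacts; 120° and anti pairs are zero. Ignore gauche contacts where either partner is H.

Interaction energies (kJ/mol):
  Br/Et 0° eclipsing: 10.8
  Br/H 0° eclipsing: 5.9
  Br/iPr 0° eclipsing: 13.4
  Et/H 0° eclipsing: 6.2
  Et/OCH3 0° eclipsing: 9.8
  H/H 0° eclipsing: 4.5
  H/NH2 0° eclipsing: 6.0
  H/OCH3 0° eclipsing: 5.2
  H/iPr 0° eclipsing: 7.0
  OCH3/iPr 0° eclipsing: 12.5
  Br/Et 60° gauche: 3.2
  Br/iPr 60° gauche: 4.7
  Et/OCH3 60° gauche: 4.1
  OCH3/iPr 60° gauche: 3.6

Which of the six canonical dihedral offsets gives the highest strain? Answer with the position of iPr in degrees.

iPr at 0° is eclipsed. Br at 0° is eclipsed with iPr at 0° (13.4); H at 120° is eclipsed with Et at 120° (6.2); OCH3 at 240° is eclipsed with H at 240° (5.2). Total 24.8 kJ/mol.
iPr at 60° is staggered. Br at 0° is gauche with iPr at 60° (4.7); OCH3 at 240° is gauche with Et at 180° (4.1). Total 8.8 kJ/mol.
iPr at 120° is eclipsed. Br at 0° is eclipsed with H at 0° (5.9); H at 120° is eclipsed with iPr at 120° (7.0); OCH3 at 240° is eclipsed with Et at 240° (9.8). Total 22.7 kJ/mol.
iPr at 180° is staggered. Br at 0° is gauche with Et at 300° (3.2); OCH3 at 240° is gauche with iPr at 180° (3.6); OCH3 at 240° is gauche with Et at 300° (4.1). Total 10.9 kJ/mol.
iPr at 240° is eclipsed. Br at 0° is eclipsed with Et at 0° (10.8); H at 120° is eclipsed with H at 120° (4.5); OCH3 at 240° is eclipsed with iPr at 240° (12.5). Total 27.8 kJ/mol.
iPr at 300° is staggered. Br at 0° is gauche with iPr at 300° (4.7); Br at 0° is gauche with Et at 60° (3.2); OCH3 at 240° is gauche with iPr at 300° (3.6). Total 11.5 kJ/mol.
The maximum (27.8 kJ/mol) occurs with iPr at 240°.

240°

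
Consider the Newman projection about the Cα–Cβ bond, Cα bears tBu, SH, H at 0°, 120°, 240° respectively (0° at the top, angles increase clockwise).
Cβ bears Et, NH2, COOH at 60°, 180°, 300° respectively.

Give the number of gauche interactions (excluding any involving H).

Non-H gauche pairs: tBu(0°)/Et(60°); tBu(0°)/COOH(300°); SH(120°)/Et(60°); SH(120°)/NH2(180°) — 4 interactions.

4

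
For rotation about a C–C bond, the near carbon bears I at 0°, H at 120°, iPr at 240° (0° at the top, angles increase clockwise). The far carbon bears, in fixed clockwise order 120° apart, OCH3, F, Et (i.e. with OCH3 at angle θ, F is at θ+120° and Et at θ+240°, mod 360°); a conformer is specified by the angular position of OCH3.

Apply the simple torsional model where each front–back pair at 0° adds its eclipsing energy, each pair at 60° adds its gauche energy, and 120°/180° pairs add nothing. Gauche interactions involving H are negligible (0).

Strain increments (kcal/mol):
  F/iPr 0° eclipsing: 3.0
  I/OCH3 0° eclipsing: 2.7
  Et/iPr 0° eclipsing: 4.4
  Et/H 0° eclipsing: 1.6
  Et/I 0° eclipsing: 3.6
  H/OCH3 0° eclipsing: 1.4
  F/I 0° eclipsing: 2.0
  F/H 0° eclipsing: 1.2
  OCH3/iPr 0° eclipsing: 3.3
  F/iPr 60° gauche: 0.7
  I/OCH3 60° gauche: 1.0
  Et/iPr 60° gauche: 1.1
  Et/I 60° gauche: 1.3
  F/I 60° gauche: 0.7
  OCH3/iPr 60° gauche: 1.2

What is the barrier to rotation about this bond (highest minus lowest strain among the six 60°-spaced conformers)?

OCH3 at 0° (eclipsed): I(0°)/OCH3(0°) eclipsed 2.7; H(120°)/F(120°) eclipsed 1.2; iPr(240°)/Et(240°) eclipsed 4.4 → 8.3 kcal/mol.
OCH3 at 60° (staggered): I(0°)/OCH3(60°) gauche 1.0; I(0°)/Et(300°) gauche 1.3; iPr(240°)/F(180°) gauche 0.7; iPr(240°)/Et(300°) gauche 1.1 → 4.1 kcal/mol.
OCH3 at 120° (eclipsed): I(0°)/Et(0°) eclipsed 3.6; H(120°)/OCH3(120°) eclipsed 1.4; iPr(240°)/F(240°) eclipsed 3.0 → 8.0 kcal/mol.
OCH3 at 180° (staggered): I(0°)/F(300°) gauche 0.7; I(0°)/Et(60°) gauche 1.3; iPr(240°)/OCH3(180°) gauche 1.2; iPr(240°)/F(300°) gauche 0.7 → 3.9 kcal/mol.
OCH3 at 240° (eclipsed): I(0°)/F(0°) eclipsed 2.0; H(120°)/Et(120°) eclipsed 1.6; iPr(240°)/OCH3(240°) eclipsed 3.3 → 6.9 kcal/mol.
OCH3 at 300° (staggered): I(0°)/OCH3(300°) gauche 1.0; I(0°)/F(60°) gauche 0.7; iPr(240°)/OCH3(300°) gauche 1.2; iPr(240°)/Et(180°) gauche 1.1 → 4.0 kcal/mol.
Max at 0° (8.3 kcal/mol), min at 180° (3.9 kcal/mol); barrier = 4.4 kcal/mol.

4.4 kcal/mol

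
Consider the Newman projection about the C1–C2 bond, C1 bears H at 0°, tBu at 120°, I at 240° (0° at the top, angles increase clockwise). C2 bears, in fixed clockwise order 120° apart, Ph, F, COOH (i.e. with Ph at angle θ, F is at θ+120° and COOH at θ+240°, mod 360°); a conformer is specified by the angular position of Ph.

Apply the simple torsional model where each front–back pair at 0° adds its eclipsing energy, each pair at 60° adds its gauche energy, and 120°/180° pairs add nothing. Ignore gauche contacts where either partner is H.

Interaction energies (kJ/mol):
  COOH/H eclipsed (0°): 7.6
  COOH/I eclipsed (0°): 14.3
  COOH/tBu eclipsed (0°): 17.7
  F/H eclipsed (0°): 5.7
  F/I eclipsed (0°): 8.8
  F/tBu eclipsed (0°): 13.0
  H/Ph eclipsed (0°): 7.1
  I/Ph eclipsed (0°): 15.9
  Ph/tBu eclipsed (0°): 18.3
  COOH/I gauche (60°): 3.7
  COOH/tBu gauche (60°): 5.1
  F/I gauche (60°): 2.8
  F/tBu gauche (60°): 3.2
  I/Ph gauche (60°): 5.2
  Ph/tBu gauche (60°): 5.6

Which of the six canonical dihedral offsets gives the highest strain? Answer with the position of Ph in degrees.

Ph at 0° (eclipsed): H(0°)/Ph(0°) eclipsed 7.1; tBu(120°)/F(120°) eclipsed 13.0; I(240°)/COOH(240°) eclipsed 14.3 → 34.4 kJ/mol.
Ph at 60° (staggered): tBu(120°)/Ph(60°) gauche 5.6; tBu(120°)/F(180°) gauche 3.2; I(240°)/F(180°) gauche 2.8; I(240°)/COOH(300°) gauche 3.7 → 15.3 kJ/mol.
Ph at 120° (eclipsed): H(0°)/COOH(0°) eclipsed 7.6; tBu(120°)/Ph(120°) eclipsed 18.3; I(240°)/F(240°) eclipsed 8.8 → 34.7 kJ/mol.
Ph at 180° (staggered): tBu(120°)/Ph(180°) gauche 5.6; tBu(120°)/COOH(60°) gauche 5.1; I(240°)/Ph(180°) gauche 5.2; I(240°)/F(300°) gauche 2.8 → 18.7 kJ/mol.
Ph at 240° (eclipsed): H(0°)/F(0°) eclipsed 5.7; tBu(120°)/COOH(120°) eclipsed 17.7; I(240°)/Ph(240°) eclipsed 15.9 → 39.3 kJ/mol.
Ph at 300° (staggered): tBu(120°)/F(60°) gauche 3.2; tBu(120°)/COOH(180°) gauche 5.1; I(240°)/Ph(300°) gauche 5.2; I(240°)/COOH(180°) gauche 3.7 → 17.2 kJ/mol.
The maximum (39.3 kJ/mol) occurs with Ph at 240°.

240°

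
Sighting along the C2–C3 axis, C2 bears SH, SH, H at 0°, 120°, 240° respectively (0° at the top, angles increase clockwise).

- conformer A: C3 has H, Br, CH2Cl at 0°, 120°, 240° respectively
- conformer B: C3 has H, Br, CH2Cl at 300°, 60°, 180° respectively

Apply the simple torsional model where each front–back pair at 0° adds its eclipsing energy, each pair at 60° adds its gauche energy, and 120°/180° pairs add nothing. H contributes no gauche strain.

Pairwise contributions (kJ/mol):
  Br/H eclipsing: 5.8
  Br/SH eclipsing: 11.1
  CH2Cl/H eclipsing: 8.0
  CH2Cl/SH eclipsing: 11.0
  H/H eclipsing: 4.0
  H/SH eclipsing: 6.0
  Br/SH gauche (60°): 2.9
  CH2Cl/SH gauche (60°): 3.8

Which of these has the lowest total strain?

B

A (eclipsed): SH(0°)/H(0°) eclipsed 6.0; SH(120°)/Br(120°) eclipsed 11.1; H(240°)/CH2Cl(240°) eclipsed 8.0 → 25.1 kJ/mol.
B (staggered): SH(0°)/Br(60°) gauche 2.9; SH(120°)/Br(60°) gauche 2.9; SH(120°)/CH2Cl(180°) gauche 3.8 → 9.6 kJ/mol.
B has the lowest total (9.6 kJ/mol).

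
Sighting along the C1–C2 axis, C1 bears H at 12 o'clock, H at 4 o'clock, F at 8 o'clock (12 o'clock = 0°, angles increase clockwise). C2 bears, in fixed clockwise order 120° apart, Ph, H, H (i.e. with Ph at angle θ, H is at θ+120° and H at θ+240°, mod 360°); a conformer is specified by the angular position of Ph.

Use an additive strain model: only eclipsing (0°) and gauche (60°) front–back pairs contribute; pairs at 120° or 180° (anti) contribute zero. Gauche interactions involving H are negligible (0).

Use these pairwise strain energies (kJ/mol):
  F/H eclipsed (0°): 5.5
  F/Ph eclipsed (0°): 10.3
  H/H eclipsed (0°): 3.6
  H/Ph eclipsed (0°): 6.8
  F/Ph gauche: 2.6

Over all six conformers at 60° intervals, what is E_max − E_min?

Ph at 0° (eclipsed): H(0°)/Ph(0°) eclipsed 6.8; H(120°)/H(120°) eclipsed 3.6; F(240°)/H(240°) eclipsed 5.5 → 15.9 kJ/mol.
Ph at 60° (staggered): no non-H gauche contacts → 0.0 kJ/mol.
Ph at 120° (eclipsed): H(0°)/H(0°) eclipsed 3.6; H(120°)/Ph(120°) eclipsed 6.8; F(240°)/H(240°) eclipsed 5.5 → 15.9 kJ/mol.
Ph at 180° (staggered): F(240°)/Ph(180°) gauche 2.6 → 2.6 kJ/mol.
Ph at 240° (eclipsed): H(0°)/H(0°) eclipsed 3.6; H(120°)/H(120°) eclipsed 3.6; F(240°)/Ph(240°) eclipsed 10.3 → 17.5 kJ/mol.
Ph at 300° (staggered): F(240°)/Ph(300°) gauche 2.6 → 2.6 kJ/mol.
Max at 240° (17.5 kJ/mol), min at 60° (0.0 kJ/mol); barrier = 17.5 kJ/mol.

17.5 kJ/mol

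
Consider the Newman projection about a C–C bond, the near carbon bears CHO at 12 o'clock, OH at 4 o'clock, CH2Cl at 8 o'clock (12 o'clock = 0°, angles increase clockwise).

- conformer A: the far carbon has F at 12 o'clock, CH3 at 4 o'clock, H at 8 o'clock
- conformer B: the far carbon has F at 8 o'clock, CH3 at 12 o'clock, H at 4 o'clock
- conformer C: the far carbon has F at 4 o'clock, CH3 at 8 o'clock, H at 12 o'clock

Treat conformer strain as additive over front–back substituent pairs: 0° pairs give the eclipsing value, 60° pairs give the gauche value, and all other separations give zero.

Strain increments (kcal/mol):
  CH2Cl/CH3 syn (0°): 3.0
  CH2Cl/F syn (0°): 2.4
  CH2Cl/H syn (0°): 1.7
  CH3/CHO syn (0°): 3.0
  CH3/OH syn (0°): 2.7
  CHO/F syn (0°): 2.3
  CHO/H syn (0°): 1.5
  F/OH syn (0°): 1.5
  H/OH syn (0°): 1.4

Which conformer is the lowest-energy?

C

A (eclipsed): CHO(0°)/F(0°) eclipsed 2.3; OH(120°)/CH3(120°) eclipsed 2.7; CH2Cl(240°)/H(240°) eclipsed 1.7 → 6.7 kcal/mol.
B (eclipsed): CHO(0°)/CH3(0°) eclipsed 3.0; OH(120°)/H(120°) eclipsed 1.4; CH2Cl(240°)/F(240°) eclipsed 2.4 → 6.8 kcal/mol.
C (eclipsed): CHO(0°)/H(0°) eclipsed 1.5; OH(120°)/F(120°) eclipsed 1.5; CH2Cl(240°)/CH3(240°) eclipsed 3.0 → 6.0 kcal/mol.
C has the lowest total (6.0 kcal/mol).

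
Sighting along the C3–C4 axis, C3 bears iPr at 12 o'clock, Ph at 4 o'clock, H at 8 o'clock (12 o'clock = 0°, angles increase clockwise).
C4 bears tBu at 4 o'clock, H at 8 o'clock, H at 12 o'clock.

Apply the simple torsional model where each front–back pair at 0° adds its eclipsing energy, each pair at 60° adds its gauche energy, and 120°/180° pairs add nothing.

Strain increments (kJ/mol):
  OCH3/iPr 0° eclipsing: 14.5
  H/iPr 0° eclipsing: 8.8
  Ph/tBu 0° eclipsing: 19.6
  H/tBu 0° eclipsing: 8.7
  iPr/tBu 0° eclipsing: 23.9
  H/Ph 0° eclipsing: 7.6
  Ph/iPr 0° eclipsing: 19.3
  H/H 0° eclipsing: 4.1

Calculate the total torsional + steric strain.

This conformer (eclipsed): iPr–H eclipsed, Ph–tBu eclipsed, H–H eclipsed; 8.8 + 19.6 + 4.1 = 32.5 kJ/mol.

32.5 kJ/mol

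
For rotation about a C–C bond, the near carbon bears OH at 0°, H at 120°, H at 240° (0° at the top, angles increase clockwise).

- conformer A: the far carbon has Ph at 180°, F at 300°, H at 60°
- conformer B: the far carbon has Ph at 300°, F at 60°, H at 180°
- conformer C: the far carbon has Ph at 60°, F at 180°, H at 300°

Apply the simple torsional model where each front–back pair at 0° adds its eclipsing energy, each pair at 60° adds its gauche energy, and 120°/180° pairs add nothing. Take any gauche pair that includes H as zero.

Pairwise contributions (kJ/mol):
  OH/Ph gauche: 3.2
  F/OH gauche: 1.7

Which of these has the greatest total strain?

B

A (staggered): OH–F gauche; 1.7 = 1.7 kJ/mol.
B (staggered): OH–Ph gauche, OH–F gauche; 3.2 + 1.7 = 4.9 kJ/mol.
C (staggered): OH–Ph gauche; 3.2 = 3.2 kJ/mol.
B has the highest total (4.9 kJ/mol).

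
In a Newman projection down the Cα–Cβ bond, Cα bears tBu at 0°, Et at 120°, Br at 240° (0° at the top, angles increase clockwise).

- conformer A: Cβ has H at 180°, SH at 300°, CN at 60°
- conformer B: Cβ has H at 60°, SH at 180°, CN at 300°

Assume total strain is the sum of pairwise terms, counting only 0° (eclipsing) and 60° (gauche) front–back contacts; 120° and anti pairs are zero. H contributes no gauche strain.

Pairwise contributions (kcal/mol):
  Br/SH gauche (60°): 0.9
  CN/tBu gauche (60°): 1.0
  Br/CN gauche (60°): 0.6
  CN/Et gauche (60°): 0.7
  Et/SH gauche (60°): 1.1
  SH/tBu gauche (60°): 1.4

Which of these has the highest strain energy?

A (staggered): tBu(0°)/SH(300°) gauche 1.4; tBu(0°)/CN(60°) gauche 1.0; Et(120°)/CN(60°) gauche 0.7; Br(240°)/SH(300°) gauche 0.9 → 4.0 kcal/mol.
B (staggered): tBu(0°)/CN(300°) gauche 1.0; Et(120°)/SH(180°) gauche 1.1; Br(240°)/SH(180°) gauche 0.9; Br(240°)/CN(300°) gauche 0.6 → 3.6 kcal/mol.
A has the highest total (4.0 kcal/mol).

A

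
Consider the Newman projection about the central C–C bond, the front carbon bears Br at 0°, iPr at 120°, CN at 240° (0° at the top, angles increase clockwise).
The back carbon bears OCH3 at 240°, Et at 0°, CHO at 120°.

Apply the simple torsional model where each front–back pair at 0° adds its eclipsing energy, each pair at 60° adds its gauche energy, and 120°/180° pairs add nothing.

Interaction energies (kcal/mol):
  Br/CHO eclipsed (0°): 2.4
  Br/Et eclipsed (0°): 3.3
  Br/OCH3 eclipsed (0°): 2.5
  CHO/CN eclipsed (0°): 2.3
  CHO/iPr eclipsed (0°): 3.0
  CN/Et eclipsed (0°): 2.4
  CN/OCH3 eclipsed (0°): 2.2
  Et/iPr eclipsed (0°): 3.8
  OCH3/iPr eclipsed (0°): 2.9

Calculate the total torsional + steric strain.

This conformer (eclipsed): Br(0°)/Et(0°) eclipsed 3.3; iPr(120°)/CHO(120°) eclipsed 3.0; CN(240°)/OCH3(240°) eclipsed 2.2 → 8.5 kcal/mol.

8.5 kcal/mol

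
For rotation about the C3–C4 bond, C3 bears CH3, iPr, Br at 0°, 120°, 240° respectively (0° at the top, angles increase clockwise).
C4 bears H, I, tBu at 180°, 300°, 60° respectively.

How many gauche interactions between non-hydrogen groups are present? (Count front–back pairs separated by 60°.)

4

Non-H gauche pairs: CH3(0°)/I(300°); CH3(0°)/tBu(60°); iPr(120°)/tBu(60°); Br(240°)/I(300°) — 4 interactions.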